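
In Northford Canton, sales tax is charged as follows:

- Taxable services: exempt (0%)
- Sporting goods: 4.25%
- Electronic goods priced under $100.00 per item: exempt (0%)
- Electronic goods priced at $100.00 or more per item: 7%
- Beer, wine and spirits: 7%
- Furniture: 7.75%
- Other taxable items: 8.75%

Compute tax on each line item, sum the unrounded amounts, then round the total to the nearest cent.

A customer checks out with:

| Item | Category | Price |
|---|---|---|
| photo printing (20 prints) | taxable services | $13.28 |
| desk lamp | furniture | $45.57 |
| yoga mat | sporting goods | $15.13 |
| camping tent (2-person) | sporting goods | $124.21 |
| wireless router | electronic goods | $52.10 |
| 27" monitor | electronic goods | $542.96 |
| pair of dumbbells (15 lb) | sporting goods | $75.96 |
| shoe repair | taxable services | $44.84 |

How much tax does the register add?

Photo printing (20 prints) $13.28: taxable services → 0% → $0.00
Desk lamp $45.57: furniture → 7.75% → $3.531675
Yoga mat $15.13: sporting goods → 4.25% → $0.643025
Camping tent (2-person) $124.21: sporting goods → 4.25% → $5.278925
Wireless router $52.10: electronic goods, under $100.00 → 0% → $0.00
27" monitor $542.96: electronic goods, $100.00 or more → 7% → $38.0072
Pair of dumbbells (15 lb) $75.96: sporting goods → 4.25% → $3.2283
Shoe repair $44.84: taxable services → 0% → $0.00
Unrounded tax sum = $50.689125 → $50.69

$50.69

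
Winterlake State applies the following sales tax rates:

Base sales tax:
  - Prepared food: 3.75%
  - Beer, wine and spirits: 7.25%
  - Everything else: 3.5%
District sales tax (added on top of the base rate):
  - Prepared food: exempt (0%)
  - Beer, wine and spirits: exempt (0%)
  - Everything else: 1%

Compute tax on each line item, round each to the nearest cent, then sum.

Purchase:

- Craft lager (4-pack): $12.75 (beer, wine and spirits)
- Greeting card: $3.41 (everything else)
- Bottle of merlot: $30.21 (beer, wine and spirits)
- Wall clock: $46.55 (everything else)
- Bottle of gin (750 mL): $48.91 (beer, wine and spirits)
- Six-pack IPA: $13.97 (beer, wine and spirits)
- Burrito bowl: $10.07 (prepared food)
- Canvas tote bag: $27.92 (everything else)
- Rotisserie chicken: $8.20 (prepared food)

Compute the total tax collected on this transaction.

$11.86

Craft lager (4-pack) $12.75: beer, wine and spirits → 7.25% + 0% district = 7.25% → $0.92
Greeting card $3.41: everything else → 3.5% + 1% district = 4.5% → $0.15
Bottle of merlot $30.21: beer, wine and spirits → 7.25% + 0% district = 7.25% → $2.19
Wall clock $46.55: everything else → 3.5% + 1% district = 4.5% → $2.09
Bottle of gin (750 mL) $48.91: beer, wine and spirits → 7.25% + 0% district = 7.25% → $3.55
Six-pack IPA $13.97: beer, wine and spirits → 7.25% + 0% district = 7.25% → $1.01
Burrito bowl $10.07: prepared food → 3.75% + 0% district = 3.75% → $0.38
Canvas tote bag $27.92: everything else → 3.5% + 1% district = 4.5% → $1.26
Rotisserie chicken $8.20: prepared food → 3.75% + 0% district = 3.75% → $0.31
Total tax = $0.92 + $0.15 + $2.19 + $2.09 + $3.55 + $1.01 + $0.38 + $1.26 + $0.31 = $11.86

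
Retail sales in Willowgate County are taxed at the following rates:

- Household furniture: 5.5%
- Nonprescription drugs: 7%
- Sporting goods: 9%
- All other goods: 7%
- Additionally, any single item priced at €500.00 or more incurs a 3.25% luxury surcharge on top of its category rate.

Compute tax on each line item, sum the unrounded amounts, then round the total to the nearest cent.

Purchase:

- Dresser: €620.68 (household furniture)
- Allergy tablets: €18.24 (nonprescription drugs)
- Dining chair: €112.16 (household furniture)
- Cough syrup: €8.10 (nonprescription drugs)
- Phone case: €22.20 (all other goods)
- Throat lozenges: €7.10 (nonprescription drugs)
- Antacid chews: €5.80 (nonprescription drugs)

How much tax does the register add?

€64.78

Dresser €620.68: household furniture → 5.5% + 3.25% surcharge = 8.75% → €54.3095
Allergy tablets €18.24: nonprescription drugs → 7% → €1.2768
Dining chair €112.16: household furniture → 5.5% → €6.1688
Cough syrup €8.10: nonprescription drugs → 7% → €0.567
Phone case €22.20: all other goods → 7% → €1.554
Throat lozenges €7.10: nonprescription drugs → 7% → €0.497
Antacid chews €5.80: nonprescription drugs → 7% → €0.406
Unrounded tax sum = €64.7791 → €64.78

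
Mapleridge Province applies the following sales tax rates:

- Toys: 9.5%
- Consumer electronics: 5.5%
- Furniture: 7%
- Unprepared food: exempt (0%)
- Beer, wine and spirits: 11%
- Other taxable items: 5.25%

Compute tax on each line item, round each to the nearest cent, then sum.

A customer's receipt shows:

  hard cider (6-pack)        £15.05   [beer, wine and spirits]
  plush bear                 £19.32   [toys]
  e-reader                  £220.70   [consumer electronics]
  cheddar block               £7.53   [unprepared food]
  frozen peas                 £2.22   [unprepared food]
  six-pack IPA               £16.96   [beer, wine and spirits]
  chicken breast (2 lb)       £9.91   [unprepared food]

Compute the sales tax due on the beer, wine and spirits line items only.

Hard cider (6-pack) £15.05: beer, wine and spirits → 11% → £1.66
Six-pack IPA £16.96: beer, wine and spirits → 11% → £1.87
Tax on beer, wine and spirits = £1.66 + £1.87 = £3.53

£3.53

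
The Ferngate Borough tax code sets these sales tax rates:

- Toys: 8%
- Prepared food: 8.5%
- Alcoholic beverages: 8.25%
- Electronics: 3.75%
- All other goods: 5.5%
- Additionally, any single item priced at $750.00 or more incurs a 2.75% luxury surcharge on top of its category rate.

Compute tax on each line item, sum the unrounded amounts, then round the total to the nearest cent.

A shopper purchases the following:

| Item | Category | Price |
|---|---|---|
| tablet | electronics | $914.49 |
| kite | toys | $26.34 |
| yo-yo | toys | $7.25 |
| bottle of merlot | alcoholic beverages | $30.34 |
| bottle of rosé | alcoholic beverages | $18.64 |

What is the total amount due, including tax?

Tablet $914.49: electronics → 3.75% + 2.75% surcharge = 6.5% → $59.44185
Kite $26.34: toys → 8% → $2.1072
Yo-yo $7.25: toys → 8% → $0.58
Bottle of merlot $30.34: alcoholic beverages → 8.25% → $2.50305
Bottle of rosé $18.64: alcoholic beverages → 8.25% → $1.5378
Subtotal = $997.06; unrounded tax = $66.1699 → $66.17; total due = $1063.23

$1063.23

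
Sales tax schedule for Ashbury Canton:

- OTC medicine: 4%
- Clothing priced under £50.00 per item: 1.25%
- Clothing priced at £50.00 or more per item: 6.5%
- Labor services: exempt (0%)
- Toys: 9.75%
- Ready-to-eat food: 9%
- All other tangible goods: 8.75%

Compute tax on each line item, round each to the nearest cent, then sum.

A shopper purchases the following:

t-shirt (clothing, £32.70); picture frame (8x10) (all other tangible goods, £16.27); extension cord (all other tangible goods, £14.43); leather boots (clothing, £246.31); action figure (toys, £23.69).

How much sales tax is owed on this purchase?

T-shirt £32.70: clothing, under £50.00 → 1.25% → £0.41
Picture frame (8x10) £16.27: all other tangible goods → 8.75% → £1.42
Extension cord £14.43: all other tangible goods → 8.75% → £1.26
Leather boots £246.31: clothing, £50.00 or more → 6.5% → £16.01
Action figure £23.69: toys → 9.75% → £2.31
Total tax = £0.41 + £1.42 + £1.26 + £16.01 + £2.31 = £21.41

£21.41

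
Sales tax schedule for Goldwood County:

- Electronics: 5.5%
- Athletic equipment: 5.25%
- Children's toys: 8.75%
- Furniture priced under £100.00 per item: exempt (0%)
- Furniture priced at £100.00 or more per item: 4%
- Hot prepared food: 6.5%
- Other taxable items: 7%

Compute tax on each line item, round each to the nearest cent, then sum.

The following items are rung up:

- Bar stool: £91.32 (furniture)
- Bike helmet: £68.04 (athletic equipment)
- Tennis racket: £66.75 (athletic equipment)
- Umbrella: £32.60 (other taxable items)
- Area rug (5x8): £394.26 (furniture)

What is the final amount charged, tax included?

Bar stool £91.32: furniture, under £100.00 → 0% → £0.00
Bike helmet £68.04: athletic equipment → 5.25% → £3.57
Tennis racket £66.75: athletic equipment → 5.25% → £3.50
Umbrella £32.60: other taxable items → 7% → £2.28
Area rug (5x8) £394.26: furniture, £100.00 or more → 4% → £15.77
Subtotal = £652.97; tax = £25.12; total due = £678.09

£678.09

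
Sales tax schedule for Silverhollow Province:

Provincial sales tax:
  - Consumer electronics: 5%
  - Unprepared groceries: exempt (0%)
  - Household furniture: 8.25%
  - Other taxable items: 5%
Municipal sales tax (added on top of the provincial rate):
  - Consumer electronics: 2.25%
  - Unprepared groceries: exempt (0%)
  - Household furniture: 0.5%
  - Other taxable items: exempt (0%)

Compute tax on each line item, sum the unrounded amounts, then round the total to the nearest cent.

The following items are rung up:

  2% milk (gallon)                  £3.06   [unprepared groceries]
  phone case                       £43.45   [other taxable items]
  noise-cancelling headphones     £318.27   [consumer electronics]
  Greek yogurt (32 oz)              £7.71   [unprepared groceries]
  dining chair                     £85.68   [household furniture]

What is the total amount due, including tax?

2% milk (gallon) £3.06: unprepared groceries → 0% + 0% municipal = 0% → £0.00
Phone case £43.45: other taxable items → 5% + 0% municipal = 5% → £2.1725
Noise-cancelling headphones £318.27: consumer electronics → 5% + 2.25% municipal = 7.25% → £23.074575
Greek yogurt (32 oz) £7.71: unprepared groceries → 0% + 0% municipal = 0% → £0.00
Dining chair £85.68: household furniture → 8.25% + 0.5% municipal = 8.75% → £7.497
Subtotal = £458.17; unrounded tax = £32.744075 → £32.74; total due = £490.91

£490.91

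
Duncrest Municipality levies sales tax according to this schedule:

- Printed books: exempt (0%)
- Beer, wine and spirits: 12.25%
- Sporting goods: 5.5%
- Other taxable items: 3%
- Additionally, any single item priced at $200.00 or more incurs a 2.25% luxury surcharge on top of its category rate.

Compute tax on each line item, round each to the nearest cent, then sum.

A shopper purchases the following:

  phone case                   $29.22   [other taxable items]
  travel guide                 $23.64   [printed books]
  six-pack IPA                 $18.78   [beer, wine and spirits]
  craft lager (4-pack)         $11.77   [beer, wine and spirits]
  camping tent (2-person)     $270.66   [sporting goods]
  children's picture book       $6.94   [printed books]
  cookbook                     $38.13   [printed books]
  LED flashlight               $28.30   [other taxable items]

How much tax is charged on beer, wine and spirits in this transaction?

$3.74

Six-pack IPA $18.78: beer, wine and spirits → 12.25% → $2.30
Craft lager (4-pack) $11.77: beer, wine and spirits → 12.25% → $1.44
Tax on beer, wine and spirits = $2.30 + $1.44 = $3.74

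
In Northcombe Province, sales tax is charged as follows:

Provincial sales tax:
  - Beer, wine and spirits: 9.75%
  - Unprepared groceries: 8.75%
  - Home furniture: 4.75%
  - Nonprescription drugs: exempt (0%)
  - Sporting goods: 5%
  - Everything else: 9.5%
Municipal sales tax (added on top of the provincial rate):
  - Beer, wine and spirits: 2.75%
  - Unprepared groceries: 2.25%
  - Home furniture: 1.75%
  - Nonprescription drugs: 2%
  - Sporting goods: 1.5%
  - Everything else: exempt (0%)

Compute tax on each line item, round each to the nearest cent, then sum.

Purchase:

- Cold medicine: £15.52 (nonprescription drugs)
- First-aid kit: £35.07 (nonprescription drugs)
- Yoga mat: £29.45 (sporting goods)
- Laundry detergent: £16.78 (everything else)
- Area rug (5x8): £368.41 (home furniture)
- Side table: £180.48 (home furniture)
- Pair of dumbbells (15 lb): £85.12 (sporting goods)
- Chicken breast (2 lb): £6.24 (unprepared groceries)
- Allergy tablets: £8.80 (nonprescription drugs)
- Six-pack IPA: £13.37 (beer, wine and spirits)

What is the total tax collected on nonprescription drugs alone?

Cold medicine £15.52: nonprescription drugs → 0% + 2% municipal = 2% → £0.31
First-aid kit £35.07: nonprescription drugs → 0% + 2% municipal = 2% → £0.70
Allergy tablets £8.80: nonprescription drugs → 0% + 2% municipal = 2% → £0.18
Tax on nonprescription drugs = £0.31 + £0.70 + £0.18 = £1.19

£1.19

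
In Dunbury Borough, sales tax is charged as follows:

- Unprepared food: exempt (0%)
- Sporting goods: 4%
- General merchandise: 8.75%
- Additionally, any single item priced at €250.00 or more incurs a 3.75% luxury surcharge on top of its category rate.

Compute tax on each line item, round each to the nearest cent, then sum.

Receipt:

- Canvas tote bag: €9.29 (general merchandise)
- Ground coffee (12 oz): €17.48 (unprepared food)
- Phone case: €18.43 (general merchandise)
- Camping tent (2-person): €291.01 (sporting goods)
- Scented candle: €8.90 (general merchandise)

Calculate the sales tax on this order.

Canvas tote bag €9.29: general merchandise → 8.75% → €0.81
Ground coffee (12 oz) €17.48: unprepared food → 0% → €0.00
Phone case €18.43: general merchandise → 8.75% → €1.61
Camping tent (2-person) €291.01: sporting goods → 4% + 3.75% surcharge = 7.75% → €22.55
Scented candle €8.90: general merchandise → 8.75% → €0.78
Total tax = €0.81 + €1.61 + €22.55 + €0.78 = €25.75

€25.75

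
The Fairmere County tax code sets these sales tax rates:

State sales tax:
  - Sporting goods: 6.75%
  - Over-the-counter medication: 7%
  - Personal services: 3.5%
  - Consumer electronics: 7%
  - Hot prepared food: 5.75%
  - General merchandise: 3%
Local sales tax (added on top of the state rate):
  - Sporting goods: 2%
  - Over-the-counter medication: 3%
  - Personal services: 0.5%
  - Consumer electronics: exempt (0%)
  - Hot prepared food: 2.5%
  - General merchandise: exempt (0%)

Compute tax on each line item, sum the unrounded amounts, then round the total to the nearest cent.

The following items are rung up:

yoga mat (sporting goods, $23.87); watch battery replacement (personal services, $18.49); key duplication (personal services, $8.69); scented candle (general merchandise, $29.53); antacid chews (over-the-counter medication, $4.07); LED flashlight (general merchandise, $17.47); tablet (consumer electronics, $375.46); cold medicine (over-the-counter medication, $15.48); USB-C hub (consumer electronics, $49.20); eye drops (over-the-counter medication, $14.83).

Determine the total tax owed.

$37.75

Yoga mat $23.87: sporting goods → 6.75% + 2% local = 8.75% → $2.088625
Watch battery replacement $18.49: personal services → 3.5% + 0.5% local = 4% → $0.7396
Key duplication $8.69: personal services → 3.5% + 0.5% local = 4% → $0.3476
Scented candle $29.53: general merchandise → 3% + 0% local = 3% → $0.8859
Antacid chews $4.07: over-the-counter medication → 7% + 3% local = 10% → $0.407
LED flashlight $17.47: general merchandise → 3% + 0% local = 3% → $0.5241
Tablet $375.46: consumer electronics → 7% + 0% local = 7% → $26.2822
Cold medicine $15.48: over-the-counter medication → 7% + 3% local = 10% → $1.548
USB-C hub $49.20: consumer electronics → 7% + 0% local = 7% → $3.444
Eye drops $14.83: over-the-counter medication → 7% + 3% local = 10% → $1.483
Unrounded tax sum = $37.750025 → $37.75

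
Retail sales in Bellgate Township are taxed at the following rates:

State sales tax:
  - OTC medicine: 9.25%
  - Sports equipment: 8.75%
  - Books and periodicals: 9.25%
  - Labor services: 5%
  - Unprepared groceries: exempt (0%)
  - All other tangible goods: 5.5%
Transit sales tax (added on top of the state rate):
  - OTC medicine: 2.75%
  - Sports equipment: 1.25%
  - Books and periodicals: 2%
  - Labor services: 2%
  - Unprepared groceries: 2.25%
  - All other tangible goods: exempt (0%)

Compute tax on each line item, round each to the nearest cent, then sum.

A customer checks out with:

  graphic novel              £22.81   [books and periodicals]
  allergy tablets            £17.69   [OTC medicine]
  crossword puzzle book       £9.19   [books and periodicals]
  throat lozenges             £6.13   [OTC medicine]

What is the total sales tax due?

Graphic novel £22.81: books and periodicals → 9.25% + 2% transit = 11.25% → £2.57
Allergy tablets £17.69: OTC medicine → 9.25% + 2.75% transit = 12% → £2.12
Crossword puzzle book £9.19: books and periodicals → 9.25% + 2% transit = 11.25% → £1.03
Throat lozenges £6.13: OTC medicine → 9.25% + 2.75% transit = 12% → £0.74
Total tax = £2.57 + £2.12 + £1.03 + £0.74 = £6.46

£6.46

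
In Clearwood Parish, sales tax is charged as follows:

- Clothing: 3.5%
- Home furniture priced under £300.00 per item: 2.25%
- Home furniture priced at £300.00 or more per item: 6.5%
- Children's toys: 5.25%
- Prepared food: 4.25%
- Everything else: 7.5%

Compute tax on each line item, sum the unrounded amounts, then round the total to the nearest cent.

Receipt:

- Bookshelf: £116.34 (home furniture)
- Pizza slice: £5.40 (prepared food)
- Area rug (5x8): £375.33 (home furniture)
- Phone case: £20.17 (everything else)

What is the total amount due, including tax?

Bookshelf £116.34: home furniture, under £300.00 → 2.25% → £2.61765
Pizza slice £5.40: prepared food → 4.25% → £0.2295
Area rug (5x8) £375.33: home furniture, £300.00 or more → 6.5% → £24.39645
Phone case £20.17: everything else → 7.5% → £1.51275
Subtotal = £517.24; unrounded tax = £28.75635 → £28.76; total due = £546.00

£546.00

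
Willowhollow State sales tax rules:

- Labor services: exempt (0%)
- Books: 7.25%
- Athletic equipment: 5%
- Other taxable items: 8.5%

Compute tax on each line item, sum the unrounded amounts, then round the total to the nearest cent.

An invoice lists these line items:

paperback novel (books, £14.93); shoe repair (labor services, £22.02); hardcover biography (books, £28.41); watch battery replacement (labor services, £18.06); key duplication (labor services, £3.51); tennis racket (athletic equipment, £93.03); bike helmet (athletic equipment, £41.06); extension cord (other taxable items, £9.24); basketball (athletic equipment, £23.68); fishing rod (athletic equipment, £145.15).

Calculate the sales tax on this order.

Paperback novel £14.93: books → 7.25% → £1.082425
Shoe repair £22.02: labor services → 0% → £0.00
Hardcover biography £28.41: books → 7.25% → £2.059725
Watch battery replacement £18.06: labor services → 0% → £0.00
Key duplication £3.51: labor services → 0% → £0.00
Tennis racket £93.03: athletic equipment → 5% → £4.6515
Bike helmet £41.06: athletic equipment → 5% → £2.053
Extension cord £9.24: other taxable items → 8.5% → £0.7854
Basketball £23.68: athletic equipment → 5% → £1.184
Fishing rod £145.15: athletic equipment → 5% → £7.2575
Unrounded tax sum = £19.07355 → £19.07

£19.07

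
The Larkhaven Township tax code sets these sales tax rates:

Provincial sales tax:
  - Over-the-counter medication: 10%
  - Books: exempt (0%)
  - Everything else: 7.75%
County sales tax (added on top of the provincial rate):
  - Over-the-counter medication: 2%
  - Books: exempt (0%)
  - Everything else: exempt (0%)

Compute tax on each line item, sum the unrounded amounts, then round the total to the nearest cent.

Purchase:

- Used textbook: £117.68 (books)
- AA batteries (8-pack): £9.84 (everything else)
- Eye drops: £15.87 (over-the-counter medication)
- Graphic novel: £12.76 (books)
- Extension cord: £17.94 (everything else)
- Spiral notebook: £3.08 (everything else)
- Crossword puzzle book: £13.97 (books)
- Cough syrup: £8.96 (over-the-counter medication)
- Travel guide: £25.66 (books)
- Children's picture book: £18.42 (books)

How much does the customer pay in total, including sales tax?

Used textbook £117.68: books → 0% + 0% county = 0% → £0.00
AA batteries (8-pack) £9.84: everything else → 7.75% + 0% county = 7.75% → £0.7626
Eye drops £15.87: over-the-counter medication → 10% + 2% county = 12% → £1.9044
Graphic novel £12.76: books → 0% + 0% county = 0% → £0.00
Extension cord £17.94: everything else → 7.75% + 0% county = 7.75% → £1.39035
Spiral notebook £3.08: everything else → 7.75% + 0% county = 7.75% → £0.2387
Crossword puzzle book £13.97: books → 0% + 0% county = 0% → £0.00
Cough syrup £8.96: over-the-counter medication → 10% + 2% county = 12% → £1.0752
Travel guide £25.66: books → 0% + 0% county = 0% → £0.00
Children's picture book £18.42: books → 0% + 0% county = 0% → £0.00
Subtotal = £244.18; unrounded tax = £5.37125 → £5.37; total due = £249.55

£249.55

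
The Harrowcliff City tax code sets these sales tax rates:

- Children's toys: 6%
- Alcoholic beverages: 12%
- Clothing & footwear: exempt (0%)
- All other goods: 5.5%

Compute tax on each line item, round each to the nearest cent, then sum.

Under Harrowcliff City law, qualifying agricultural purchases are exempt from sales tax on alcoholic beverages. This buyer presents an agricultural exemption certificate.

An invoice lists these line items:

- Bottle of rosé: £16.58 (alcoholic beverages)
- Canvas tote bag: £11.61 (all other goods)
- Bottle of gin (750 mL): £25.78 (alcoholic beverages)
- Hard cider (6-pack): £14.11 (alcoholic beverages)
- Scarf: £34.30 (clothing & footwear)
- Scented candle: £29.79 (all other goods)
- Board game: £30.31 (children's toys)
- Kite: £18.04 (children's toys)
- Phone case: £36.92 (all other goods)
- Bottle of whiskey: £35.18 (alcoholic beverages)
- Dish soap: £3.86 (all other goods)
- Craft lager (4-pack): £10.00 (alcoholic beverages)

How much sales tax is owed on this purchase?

Bottle of rosé £16.58: alcoholic beverages, buyer-exempt → 0% → £0.00
Canvas tote bag £11.61: all other goods → 5.5% → £0.64
Bottle of gin (750 mL) £25.78: alcoholic beverages, buyer-exempt → 0% → £0.00
Hard cider (6-pack) £14.11: alcoholic beverages, buyer-exempt → 0% → £0.00
Scarf £34.30: clothing & footwear → 0% → £0.00
Scented candle £29.79: all other goods → 5.5% → £1.64
Board game £30.31: children's toys → 6% → £1.82
Kite £18.04: children's toys → 6% → £1.08
Phone case £36.92: all other goods → 5.5% → £2.03
Bottle of whiskey £35.18: alcoholic beverages, buyer-exempt → 0% → £0.00
Dish soap £3.86: all other goods → 5.5% → £0.21
Craft lager (4-pack) £10.00: alcoholic beverages, buyer-exempt → 0% → £0.00
Total tax = £0.64 + £1.64 + £1.82 + £1.08 + £2.03 + £0.21 = £7.42

£7.42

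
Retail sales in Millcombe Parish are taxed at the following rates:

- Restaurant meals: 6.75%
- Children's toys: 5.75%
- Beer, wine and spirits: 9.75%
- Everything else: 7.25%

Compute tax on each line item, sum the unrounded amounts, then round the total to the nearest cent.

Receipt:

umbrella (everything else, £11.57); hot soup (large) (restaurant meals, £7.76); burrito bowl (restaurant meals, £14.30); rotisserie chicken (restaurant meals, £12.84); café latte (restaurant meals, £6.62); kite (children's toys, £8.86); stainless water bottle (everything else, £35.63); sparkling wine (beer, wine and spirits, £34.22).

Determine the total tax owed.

Umbrella £11.57: everything else → 7.25% → £0.838825
Hot soup (large) £7.76: restaurant meals → 6.75% → £0.5238
Burrito bowl £14.30: restaurant meals → 6.75% → £0.96525
Rotisserie chicken £12.84: restaurant meals → 6.75% → £0.8667
Café latte £6.62: restaurant meals → 6.75% → £0.44685
Kite £8.86: children's toys → 5.75% → £0.50945
Stainless water bottle £35.63: everything else → 7.25% → £2.583175
Sparkling wine £34.22: beer, wine and spirits → 9.75% → £3.33645
Unrounded tax sum = £10.0705 → £10.07

£10.07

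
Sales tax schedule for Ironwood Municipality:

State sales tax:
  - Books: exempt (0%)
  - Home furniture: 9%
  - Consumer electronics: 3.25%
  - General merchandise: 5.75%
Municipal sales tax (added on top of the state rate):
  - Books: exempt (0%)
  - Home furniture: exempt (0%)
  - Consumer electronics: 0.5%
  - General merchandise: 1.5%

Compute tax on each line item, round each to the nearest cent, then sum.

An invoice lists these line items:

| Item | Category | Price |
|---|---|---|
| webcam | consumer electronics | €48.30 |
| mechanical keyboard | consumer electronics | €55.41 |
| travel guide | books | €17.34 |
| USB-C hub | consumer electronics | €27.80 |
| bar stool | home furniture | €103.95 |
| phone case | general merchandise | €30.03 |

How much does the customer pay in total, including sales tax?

Webcam €48.30: consumer electronics → 3.25% + 0.5% municipal = 3.75% → €1.81
Mechanical keyboard €55.41: consumer electronics → 3.25% + 0.5% municipal = 3.75% → €2.08
Travel guide €17.34: books → 0% + 0% municipal = 0% → €0.00
USB-C hub €27.80: consumer electronics → 3.25% + 0.5% municipal = 3.75% → €1.04
Bar stool €103.95: home furniture → 9% + 0% municipal = 9% → €9.36
Phone case €30.03: general merchandise → 5.75% + 1.5% municipal = 7.25% → €2.18
Subtotal = €282.83; tax = €16.47; total due = €299.30

€299.30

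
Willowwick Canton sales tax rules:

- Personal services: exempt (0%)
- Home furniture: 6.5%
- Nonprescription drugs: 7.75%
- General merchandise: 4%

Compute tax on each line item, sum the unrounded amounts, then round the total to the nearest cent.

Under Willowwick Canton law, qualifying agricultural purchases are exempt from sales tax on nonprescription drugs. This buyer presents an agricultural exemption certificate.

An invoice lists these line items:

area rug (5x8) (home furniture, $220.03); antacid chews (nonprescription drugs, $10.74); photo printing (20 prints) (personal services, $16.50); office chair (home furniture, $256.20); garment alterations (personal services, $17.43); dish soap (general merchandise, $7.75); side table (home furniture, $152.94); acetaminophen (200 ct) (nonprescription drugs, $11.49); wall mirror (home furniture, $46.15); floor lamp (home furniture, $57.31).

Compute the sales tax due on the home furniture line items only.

$47.62

Area rug (5x8) $220.03: home furniture → 6.5% → $14.30195
Office chair $256.20: home furniture → 6.5% → $16.653
Side table $152.94: home furniture → 6.5% → $9.9411
Wall mirror $46.15: home furniture → 6.5% → $2.99975
Floor lamp $57.31: home furniture → 6.5% → $3.72515
Tax on home furniture: unrounded sum = $47.62095 → $47.62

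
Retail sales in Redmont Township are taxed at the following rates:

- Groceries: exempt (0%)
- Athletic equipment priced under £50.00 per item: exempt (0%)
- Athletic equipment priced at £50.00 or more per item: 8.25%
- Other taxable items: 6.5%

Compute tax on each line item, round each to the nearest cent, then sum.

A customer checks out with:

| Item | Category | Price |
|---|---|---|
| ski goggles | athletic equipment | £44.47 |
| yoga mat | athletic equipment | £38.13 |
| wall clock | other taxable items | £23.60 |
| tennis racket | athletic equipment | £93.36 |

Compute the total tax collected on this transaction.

£9.23

Ski goggles £44.47: athletic equipment, under £50.00 → 0% → £0.00
Yoga mat £38.13: athletic equipment, under £50.00 → 0% → £0.00
Wall clock £23.60: other taxable items → 6.5% → £1.53
Tennis racket £93.36: athletic equipment, £50.00 or more → 8.25% → £7.70
Total tax = £1.53 + £7.70 = £9.23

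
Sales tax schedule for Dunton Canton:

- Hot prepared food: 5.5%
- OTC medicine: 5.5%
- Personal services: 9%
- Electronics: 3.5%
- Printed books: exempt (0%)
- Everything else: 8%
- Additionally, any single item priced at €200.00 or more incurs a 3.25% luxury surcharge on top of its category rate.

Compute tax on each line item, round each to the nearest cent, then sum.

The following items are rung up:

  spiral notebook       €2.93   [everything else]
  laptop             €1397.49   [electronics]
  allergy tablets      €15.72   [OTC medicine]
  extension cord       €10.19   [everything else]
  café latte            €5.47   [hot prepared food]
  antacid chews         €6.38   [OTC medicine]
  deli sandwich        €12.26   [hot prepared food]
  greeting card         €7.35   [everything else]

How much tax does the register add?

€98.15

Spiral notebook €2.93: everything else → 8% → €0.23
Laptop €1397.49: electronics → 3.5% + 3.25% surcharge = 6.75% → €94.33
Allergy tablets €15.72: OTC medicine → 5.5% → €0.86
Extension cord €10.19: everything else → 8% → €0.82
Café latte €5.47: hot prepared food → 5.5% → €0.30
Antacid chews €6.38: OTC medicine → 5.5% → €0.35
Deli sandwich €12.26: hot prepared food → 5.5% → €0.67
Greeting card €7.35: everything else → 8% → €0.59
Total tax = €0.23 + €94.33 + €0.86 + €0.82 + €0.30 + €0.35 + €0.67 + €0.59 = €98.15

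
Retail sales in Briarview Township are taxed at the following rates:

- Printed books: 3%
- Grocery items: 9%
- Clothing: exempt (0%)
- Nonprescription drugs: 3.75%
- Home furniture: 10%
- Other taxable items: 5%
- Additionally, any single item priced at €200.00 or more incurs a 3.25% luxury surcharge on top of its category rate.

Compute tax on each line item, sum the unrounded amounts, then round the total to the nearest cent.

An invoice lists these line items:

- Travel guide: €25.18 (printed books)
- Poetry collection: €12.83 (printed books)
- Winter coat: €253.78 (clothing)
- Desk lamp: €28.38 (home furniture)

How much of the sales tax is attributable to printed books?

Travel guide €25.18: printed books → 3% → €0.7554
Poetry collection €12.83: printed books → 3% → €0.3849
Tax on printed books: unrounded sum = €1.1403 → €1.14

€1.14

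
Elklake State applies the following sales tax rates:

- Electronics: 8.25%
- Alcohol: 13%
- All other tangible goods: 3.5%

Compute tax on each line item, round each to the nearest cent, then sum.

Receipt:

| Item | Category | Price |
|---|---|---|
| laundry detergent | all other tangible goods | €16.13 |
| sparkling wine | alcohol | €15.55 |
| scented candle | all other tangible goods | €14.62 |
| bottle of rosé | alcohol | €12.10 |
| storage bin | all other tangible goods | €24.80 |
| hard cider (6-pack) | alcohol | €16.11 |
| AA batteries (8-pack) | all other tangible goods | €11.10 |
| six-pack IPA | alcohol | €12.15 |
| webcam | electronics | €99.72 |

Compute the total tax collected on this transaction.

€17.82

Laundry detergent €16.13: all other tangible goods → 3.5% → €0.56
Sparkling wine €15.55: alcohol → 13% → €2.02
Scented candle €14.62: all other tangible goods → 3.5% → €0.51
Bottle of rosé €12.10: alcohol → 13% → €1.57
Storage bin €24.80: all other tangible goods → 3.5% → €0.87
Hard cider (6-pack) €16.11: alcohol → 13% → €2.09
AA batteries (8-pack) €11.10: all other tangible goods → 3.5% → €0.39
Six-pack IPA €12.15: alcohol → 13% → €1.58
Webcam €99.72: electronics → 8.25% → €8.23
Total tax = €0.56 + €2.02 + €0.51 + €1.57 + €0.87 + €2.09 + €0.39 + €1.58 + €8.23 = €17.82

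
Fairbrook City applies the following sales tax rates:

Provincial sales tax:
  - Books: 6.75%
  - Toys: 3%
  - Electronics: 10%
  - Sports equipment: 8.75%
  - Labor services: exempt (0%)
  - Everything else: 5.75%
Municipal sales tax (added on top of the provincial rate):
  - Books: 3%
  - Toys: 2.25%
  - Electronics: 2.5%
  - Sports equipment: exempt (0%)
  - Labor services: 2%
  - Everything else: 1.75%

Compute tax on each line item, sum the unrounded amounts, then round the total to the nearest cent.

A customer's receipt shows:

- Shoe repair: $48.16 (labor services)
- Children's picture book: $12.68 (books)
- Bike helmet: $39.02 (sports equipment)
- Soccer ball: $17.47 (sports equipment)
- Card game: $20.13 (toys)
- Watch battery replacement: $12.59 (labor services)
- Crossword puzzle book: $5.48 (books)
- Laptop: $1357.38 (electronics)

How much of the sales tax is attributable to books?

Children's picture book $12.68: books → 6.75% + 3% municipal = 9.75% → $1.2363
Crossword puzzle book $5.48: books → 6.75% + 3% municipal = 9.75% → $0.5343
Tax on books: unrounded sum = $1.7706 → $1.77

$1.77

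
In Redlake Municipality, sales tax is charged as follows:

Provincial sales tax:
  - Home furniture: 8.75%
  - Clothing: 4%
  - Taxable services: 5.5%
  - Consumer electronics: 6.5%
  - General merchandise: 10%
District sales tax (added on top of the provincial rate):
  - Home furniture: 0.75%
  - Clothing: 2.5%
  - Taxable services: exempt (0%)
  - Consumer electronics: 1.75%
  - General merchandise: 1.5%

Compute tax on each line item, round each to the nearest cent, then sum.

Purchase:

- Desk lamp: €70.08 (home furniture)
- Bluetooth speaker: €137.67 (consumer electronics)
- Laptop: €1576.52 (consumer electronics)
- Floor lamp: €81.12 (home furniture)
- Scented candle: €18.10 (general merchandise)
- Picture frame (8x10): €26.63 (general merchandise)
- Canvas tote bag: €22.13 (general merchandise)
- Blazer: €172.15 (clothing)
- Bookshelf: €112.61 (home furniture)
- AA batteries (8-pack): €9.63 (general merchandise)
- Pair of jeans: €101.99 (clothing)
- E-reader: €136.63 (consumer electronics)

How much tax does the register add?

Desk lamp €70.08: home furniture → 8.75% + 0.75% district = 9.5% → €6.66
Bluetooth speaker €137.67: consumer electronics → 6.5% + 1.75% district = 8.25% → €11.36
Laptop €1576.52: consumer electronics → 6.5% + 1.75% district = 8.25% → €130.06
Floor lamp €81.12: home furniture → 8.75% + 0.75% district = 9.5% → €7.71
Scented candle €18.10: general merchandise → 10% + 1.5% district = 11.5% → €2.08
Picture frame (8x10) €26.63: general merchandise → 10% + 1.5% district = 11.5% → €3.06
Canvas tote bag €22.13: general merchandise → 10% + 1.5% district = 11.5% → €2.54
Blazer €172.15: clothing → 4% + 2.5% district = 6.5% → €11.19
Bookshelf €112.61: home furniture → 8.75% + 0.75% district = 9.5% → €10.70
AA batteries (8-pack) €9.63: general merchandise → 10% + 1.5% district = 11.5% → €1.11
Pair of jeans €101.99: clothing → 4% + 2.5% district = 6.5% → €6.63
E-reader €136.63: consumer electronics → 6.5% + 1.75% district = 8.25% → €11.27
Total tax = €6.66 + €11.36 + €130.06 + €7.71 + €2.08 + €3.06 + €2.54 + €11.19 + €10.70 + €1.11 + €6.63 + €11.27 = €204.37

€204.37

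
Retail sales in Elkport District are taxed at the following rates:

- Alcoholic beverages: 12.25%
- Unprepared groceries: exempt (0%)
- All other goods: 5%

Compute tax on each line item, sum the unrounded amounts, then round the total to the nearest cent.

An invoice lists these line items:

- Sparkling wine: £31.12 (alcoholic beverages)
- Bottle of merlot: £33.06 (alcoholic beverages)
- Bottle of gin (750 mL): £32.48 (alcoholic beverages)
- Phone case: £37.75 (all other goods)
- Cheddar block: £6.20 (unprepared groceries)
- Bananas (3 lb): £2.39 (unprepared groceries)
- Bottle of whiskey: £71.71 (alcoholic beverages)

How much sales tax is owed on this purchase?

Sparkling wine £31.12: alcoholic beverages → 12.25% → £3.8122
Bottle of merlot £33.06: alcoholic beverages → 12.25% → £4.04985
Bottle of gin (750 mL) £32.48: alcoholic beverages → 12.25% → £3.9788
Phone case £37.75: all other goods → 5% → £1.8875
Cheddar block £6.20: unprepared groceries → 0% → £0.00
Bananas (3 lb) £2.39: unprepared groceries → 0% → £0.00
Bottle of whiskey £71.71: alcoholic beverages → 12.25% → £8.784475
Unrounded tax sum = £22.512825 → £22.51

£22.51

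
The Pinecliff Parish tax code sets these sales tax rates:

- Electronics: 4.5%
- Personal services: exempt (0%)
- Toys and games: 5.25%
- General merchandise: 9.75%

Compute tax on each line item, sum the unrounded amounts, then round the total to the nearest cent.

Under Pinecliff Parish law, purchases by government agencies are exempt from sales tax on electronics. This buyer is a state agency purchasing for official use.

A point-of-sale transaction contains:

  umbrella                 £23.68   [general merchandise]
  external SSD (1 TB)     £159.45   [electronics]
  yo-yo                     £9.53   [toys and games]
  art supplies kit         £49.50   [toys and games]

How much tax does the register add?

Umbrella £23.68: general merchandise → 9.75% → £2.3088
External SSD (1 TB) £159.45: electronics, buyer-exempt → 0% → £0.00
Yo-yo £9.53: toys and games → 5.25% → £0.500325
Art supplies kit £49.50: toys and games → 5.25% → £2.59875
Unrounded tax sum = £5.407875 → £5.41

£5.41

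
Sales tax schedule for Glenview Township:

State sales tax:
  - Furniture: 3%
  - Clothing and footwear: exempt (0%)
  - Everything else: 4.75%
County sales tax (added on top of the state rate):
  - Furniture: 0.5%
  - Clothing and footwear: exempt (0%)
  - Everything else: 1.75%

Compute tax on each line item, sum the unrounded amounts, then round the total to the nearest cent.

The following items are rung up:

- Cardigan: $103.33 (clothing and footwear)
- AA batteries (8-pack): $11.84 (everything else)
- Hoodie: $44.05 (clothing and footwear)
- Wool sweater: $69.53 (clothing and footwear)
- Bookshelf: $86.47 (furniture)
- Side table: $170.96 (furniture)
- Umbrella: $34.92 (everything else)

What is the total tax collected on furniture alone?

Bookshelf $86.47: furniture → 3% + 0.5% county = 3.5% → $3.02645
Side table $170.96: furniture → 3% + 0.5% county = 3.5% → $5.9836
Tax on furniture: unrounded sum = $9.01005 → $9.01

$9.01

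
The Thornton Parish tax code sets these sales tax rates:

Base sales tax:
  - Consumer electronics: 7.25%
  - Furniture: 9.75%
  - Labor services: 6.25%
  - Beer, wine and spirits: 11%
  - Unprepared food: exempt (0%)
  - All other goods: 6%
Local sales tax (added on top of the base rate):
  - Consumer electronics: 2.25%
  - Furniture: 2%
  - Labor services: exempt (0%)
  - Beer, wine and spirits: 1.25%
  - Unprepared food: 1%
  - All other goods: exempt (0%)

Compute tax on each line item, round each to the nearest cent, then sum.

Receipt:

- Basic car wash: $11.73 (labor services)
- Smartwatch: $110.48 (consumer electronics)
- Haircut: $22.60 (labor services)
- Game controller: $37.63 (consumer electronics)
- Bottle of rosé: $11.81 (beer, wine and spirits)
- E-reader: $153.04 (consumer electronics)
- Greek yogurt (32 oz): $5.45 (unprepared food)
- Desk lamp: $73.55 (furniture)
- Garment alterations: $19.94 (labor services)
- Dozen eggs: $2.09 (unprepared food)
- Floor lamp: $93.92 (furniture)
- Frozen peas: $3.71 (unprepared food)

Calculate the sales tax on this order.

$53.24

Basic car wash $11.73: labor services → 6.25% + 0% local = 6.25% → $0.73
Smartwatch $110.48: consumer electronics → 7.25% + 2.25% local = 9.5% → $10.50
Haircut $22.60: labor services → 6.25% + 0% local = 6.25% → $1.41
Game controller $37.63: consumer electronics → 7.25% + 2.25% local = 9.5% → $3.57
Bottle of rosé $11.81: beer, wine and spirits → 11% + 1.25% local = 12.25% → $1.45
E-reader $153.04: consumer electronics → 7.25% + 2.25% local = 9.5% → $14.54
Greek yogurt (32 oz) $5.45: unprepared food → 0% + 1% local = 1% → $0.05
Desk lamp $73.55: furniture → 9.75% + 2% local = 11.75% → $8.64
Garment alterations $19.94: labor services → 6.25% + 0% local = 6.25% → $1.25
Dozen eggs $2.09: unprepared food → 0% + 1% local = 1% → $0.02
Floor lamp $93.92: furniture → 9.75% + 2% local = 11.75% → $11.04
Frozen peas $3.71: unprepared food → 0% + 1% local = 1% → $0.04
Total tax = $0.73 + $10.50 + $1.41 + $3.57 + $1.45 + $14.54 + $0.05 + $8.64 + $1.25 + $0.02 + $11.04 + $0.04 = $53.24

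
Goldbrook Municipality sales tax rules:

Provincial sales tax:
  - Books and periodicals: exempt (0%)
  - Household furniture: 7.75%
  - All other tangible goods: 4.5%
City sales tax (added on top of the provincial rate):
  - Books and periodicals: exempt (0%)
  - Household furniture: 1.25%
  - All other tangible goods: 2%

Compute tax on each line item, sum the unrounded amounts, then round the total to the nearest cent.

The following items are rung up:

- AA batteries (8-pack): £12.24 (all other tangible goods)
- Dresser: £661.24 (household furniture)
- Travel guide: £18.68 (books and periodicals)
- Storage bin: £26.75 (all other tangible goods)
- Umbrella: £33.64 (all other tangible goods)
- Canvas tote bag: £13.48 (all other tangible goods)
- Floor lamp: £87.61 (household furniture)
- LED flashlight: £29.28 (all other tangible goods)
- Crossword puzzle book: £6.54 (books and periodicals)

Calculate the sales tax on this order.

AA batteries (8-pack) £12.24: all other tangible goods → 4.5% + 2% city = 6.5% → £0.7956
Dresser £661.24: household furniture → 7.75% + 1.25% city = 9% → £59.5116
Travel guide £18.68: books and periodicals → 0% + 0% city = 0% → £0.00
Storage bin £26.75: all other tangible goods → 4.5% + 2% city = 6.5% → £1.73875
Umbrella £33.64: all other tangible goods → 4.5% + 2% city = 6.5% → £2.1866
Canvas tote bag £13.48: all other tangible goods → 4.5% + 2% city = 6.5% → £0.8762
Floor lamp £87.61: household furniture → 7.75% + 1.25% city = 9% → £7.8849
LED flashlight £29.28: all other tangible goods → 4.5% + 2% city = 6.5% → £1.9032
Crossword puzzle book £6.54: books and periodicals → 0% + 0% city = 0% → £0.00
Unrounded tax sum = £74.89685 → £74.90

£74.90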